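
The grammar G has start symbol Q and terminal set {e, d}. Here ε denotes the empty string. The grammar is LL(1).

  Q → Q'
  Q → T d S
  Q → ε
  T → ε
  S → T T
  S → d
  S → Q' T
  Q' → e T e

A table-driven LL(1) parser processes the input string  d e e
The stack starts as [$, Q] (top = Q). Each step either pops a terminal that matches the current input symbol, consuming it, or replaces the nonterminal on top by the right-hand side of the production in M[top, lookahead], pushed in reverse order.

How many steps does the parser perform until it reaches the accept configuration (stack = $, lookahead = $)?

     Stack      Input    Action
  1  $ Q        d e e $  expand Q → T d S
  2  $ S d T    d e e $  expand T → ε
  3  $ S d      d e e $  match d
  4  $ S        e e $    expand S → Q' T
  5  $ T Q'     e e $    expand Q' → e T e
  6  $ T e T e  e e $    match e
  7  $ T e T    e $      expand T → ε
  8  $ T e      e $      match e
  9  $ T        $        expand T → ε
Accept reached after 9 steps.

9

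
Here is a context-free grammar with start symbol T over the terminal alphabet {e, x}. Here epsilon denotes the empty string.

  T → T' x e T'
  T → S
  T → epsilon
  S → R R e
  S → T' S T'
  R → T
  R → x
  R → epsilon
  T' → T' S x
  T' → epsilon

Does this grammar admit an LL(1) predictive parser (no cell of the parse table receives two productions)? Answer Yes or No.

No

FIRST(T) = {epsilon, e, x}
FIRST(S) = {e, x}
FIRST(R) = {epsilon, e, x}
FIRST(T') = {epsilon, e, x}
FOLLOW(T) = {$, e, x}
FOLLOW(S) = {$, e, x}
FOLLOW(R) = {e, x}
FOLLOW(T') = {$, e, x}
Cell M[R, e] receives both R → T and R → epsilon — the grammar is not LL(1).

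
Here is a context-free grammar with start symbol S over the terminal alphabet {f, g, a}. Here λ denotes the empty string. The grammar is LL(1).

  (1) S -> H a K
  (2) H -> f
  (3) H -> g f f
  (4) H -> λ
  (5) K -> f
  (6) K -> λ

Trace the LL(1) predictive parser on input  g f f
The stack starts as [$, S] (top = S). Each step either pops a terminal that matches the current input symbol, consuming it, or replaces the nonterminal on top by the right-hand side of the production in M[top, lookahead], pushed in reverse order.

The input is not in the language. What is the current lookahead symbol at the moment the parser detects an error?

     Stack        Input    Action
  1  $ S          g f f $  expand S -> H a K
  2  $ K a H      g f f $  expand H -> g f f
  3  $ K a f f g  g f f $  match g
  4  $ K a f f    f f $    match f
  5  $ K a f      f $      match f
  6  $ K a        $        error: top is terminal a but lookahead is $

$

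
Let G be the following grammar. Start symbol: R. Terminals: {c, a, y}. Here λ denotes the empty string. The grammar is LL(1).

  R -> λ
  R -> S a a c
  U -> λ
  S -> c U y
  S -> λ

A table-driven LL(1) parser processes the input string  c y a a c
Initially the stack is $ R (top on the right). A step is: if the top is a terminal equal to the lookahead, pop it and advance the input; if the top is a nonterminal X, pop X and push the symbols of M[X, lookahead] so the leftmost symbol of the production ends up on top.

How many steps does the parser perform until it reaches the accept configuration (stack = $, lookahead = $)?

step 1: stack=$ R  input=c y a a c $  — expand R -> S a a c
step 2: stack=$ c a a S  input=c y a a c $  — expand S -> c U y
step 3: stack=$ c a a y U c  input=c y a a c $  — match c
step 4: stack=$ c a a y U  input=y a a c $  — expand U -> λ
step 5: stack=$ c a a y  input=y a a c $  — match y
step 6: stack=$ c a a  input=a a c $  — match a
step 7: stack=$ c a  input=a c $  — match a
step 8: stack=$ c  input=c $  — match c
Accept reached after 8 steps.

8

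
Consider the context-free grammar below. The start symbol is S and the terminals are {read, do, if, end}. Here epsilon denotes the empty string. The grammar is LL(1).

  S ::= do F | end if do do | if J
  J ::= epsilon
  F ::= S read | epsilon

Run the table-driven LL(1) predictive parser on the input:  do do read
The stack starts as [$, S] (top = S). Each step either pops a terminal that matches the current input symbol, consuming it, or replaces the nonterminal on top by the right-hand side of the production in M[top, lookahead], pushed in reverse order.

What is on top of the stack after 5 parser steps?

     Stack        Input         Action
  1  $ S          do do read $  expand S ::= do F
  2  $ F do       do do read $  match do
  3  $ F          do read $     expand F ::= S read
  4  $ read S     do read $     expand S ::= do F
  5  $ read F do  do read $     match do
Stack after step 5: $ read F (top = F).

F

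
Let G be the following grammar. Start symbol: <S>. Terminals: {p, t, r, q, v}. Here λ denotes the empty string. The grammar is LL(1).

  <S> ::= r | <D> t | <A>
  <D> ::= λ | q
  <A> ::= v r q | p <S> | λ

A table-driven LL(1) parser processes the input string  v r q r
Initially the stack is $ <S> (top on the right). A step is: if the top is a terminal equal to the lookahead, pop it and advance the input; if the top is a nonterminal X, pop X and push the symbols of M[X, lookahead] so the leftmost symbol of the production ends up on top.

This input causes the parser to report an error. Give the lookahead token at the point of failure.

step 1: stack=$ <S>  input=v r q r $  — expand <S> ::= <A>
step 2: stack=$ <A>  input=v r q r $  — expand <A> ::= v r q
step 3: stack=$ q r v  input=v r q r $  — match v
step 4: stack=$ q r  input=r q r $  — match r
step 5: stack=$ q  input=q r $  — match q
step 6: stack=$  input=r $  — error: stack empty but input remains

r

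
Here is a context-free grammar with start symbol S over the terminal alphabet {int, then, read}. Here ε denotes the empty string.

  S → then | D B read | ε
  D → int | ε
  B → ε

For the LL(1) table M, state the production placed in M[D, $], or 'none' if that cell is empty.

FIRST(D): from D→int we get {int}; from D→ε we get {ε}. So FIRST(D) = {ε, int}.
FIRST(B): from B→ε we get {ε}. So FIRST(B) = {ε}.
FIRST(S): from S→then we get {then}; from S→D B read we get {int, read}; from S→ε we get {ε}. So FIRST(S) = {ε, int, read, then}.
FOLLOW(S) includes $ since S is the start symbol.
FOLLOW(D): in S→D B read, D is followed by B read with FIRST {read}. Thus FOLLOW(D) = {read}.
For D → int: FIRST(int) = {int}, so it goes in M[D, t] for t ∈ {int}.
For D → ε: FIRST(ε) = {ε}, so it goes in M[D, t] for t ∈ {}; since ε ∈ FIRST, also for every t ∈ FOLLOW(D) = {read}.
None of these place a production in M[D, $].

none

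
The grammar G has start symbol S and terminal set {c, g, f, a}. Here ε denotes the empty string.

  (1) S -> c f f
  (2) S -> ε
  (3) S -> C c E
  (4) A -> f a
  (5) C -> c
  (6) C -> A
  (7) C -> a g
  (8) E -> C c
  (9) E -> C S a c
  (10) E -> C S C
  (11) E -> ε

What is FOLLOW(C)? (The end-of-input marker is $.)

FIRST(A) = {f}
FIRST(C) = {a, c, f}  (via A)
FIRST(S) = {ε, a, c, f}  (via C c E)
FIRST(E) = {ε, a, c, f}  (via C c, C S a c, C S C)
FOLLOW(S) includes $ since S is the start symbol.
FOLLOW(S): in E->C S a c, S is followed by a c with FIRST {a}; in E->C S C, S is followed by C with FIRST {a, c, f}. Thus FOLLOW(S) = {$, a, c, f}.
FOLLOW(E): in S->C c E, the suffix after E is empty, so FOLLOW(E) ⊇ FOLLOW(S) = {$, a, c, f}. Thus FOLLOW(E) = {$, a, c, f}.
FOLLOW(C): in S->C c E, C is followed by c E with FIRST {c}; in E->C c, C is followed by c with FIRST {c}; in E->C S a c, C is followed by S a c with FIRST {a, c, f}; in E->C S C (occurrence 1), C is followed by S C with FIRST {a, c, f}; in E->C S C (occurrence 2), the suffix after C is empty, so FOLLOW(C) ⊇ FOLLOW(E) = {$, a, c, f}. Thus FOLLOW(C) = {$, a, c, f}.
FOLLOW(A): in C->A, the suffix after A is empty, so FOLLOW(A) ⊇ FOLLOW(C) = {$, a, c, f}. Thus FOLLOW(A) = {$, a, c, f}.

{$, a, c, f}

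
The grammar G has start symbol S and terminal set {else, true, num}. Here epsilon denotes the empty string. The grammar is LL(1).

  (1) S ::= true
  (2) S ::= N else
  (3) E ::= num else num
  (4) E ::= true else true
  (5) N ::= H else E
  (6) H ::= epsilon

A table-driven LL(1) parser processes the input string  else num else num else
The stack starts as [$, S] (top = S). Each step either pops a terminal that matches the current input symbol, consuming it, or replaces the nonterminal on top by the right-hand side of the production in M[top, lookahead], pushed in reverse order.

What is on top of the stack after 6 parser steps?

else

step 1: stack=$ S  input=else num else num else $  — expand S ::= N else
step 2: stack=$ else N  input=else num else num else $  — expand N ::= H else E
step 3: stack=$ else E else H  input=else num else num else $  — expand H ::= epsilon
step 4: stack=$ else E else  input=else num else num else $  — match else
step 5: stack=$ else E  input=num else num else $  — expand E ::= num else num
step 6: stack=$ else num else num  input=num else num else $  — match num
Stack after step 6: $ else num else (top = else).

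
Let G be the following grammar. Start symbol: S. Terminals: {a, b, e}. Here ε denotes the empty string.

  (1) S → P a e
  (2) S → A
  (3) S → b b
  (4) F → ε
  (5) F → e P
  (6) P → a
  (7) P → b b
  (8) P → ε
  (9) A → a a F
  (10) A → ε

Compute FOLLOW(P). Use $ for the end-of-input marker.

{$, a}

FIRST(F) = {ε, e}
FIRST(P) = {ε, a, b}
FIRST(A) = {ε, a}
FIRST(S) = {ε, a, b}  (via P a e, A)
FOLLOW(S) includes $ since S is the start symbol.
FOLLOW(S): S appears on no right-hand side. Thus FOLLOW(S) = {$}.
FOLLOW(A): in S→A, the suffix after A is empty, so FOLLOW(A) ⊇ FOLLOW(S) = {$}. Thus FOLLOW(A) = {$}.
FOLLOW(F): in A→a a F, the suffix after F is empty, so FOLLOW(F) ⊇ FOLLOW(A) = {$}. Thus FOLLOW(F) = {$}.
FOLLOW(P): in S→P a e, P is followed by a e with FIRST {a}; in F→e P, the suffix after P is empty, so FOLLOW(P) ⊇ FOLLOW(F) = {$}. Thus FOLLOW(P) = {$, a}.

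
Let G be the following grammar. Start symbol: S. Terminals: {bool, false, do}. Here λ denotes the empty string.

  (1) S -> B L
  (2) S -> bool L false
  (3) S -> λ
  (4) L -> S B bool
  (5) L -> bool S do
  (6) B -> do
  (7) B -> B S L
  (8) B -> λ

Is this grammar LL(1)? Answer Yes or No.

No

FIRST(S) = {λ, bool, do}
FIRST(L) = {bool, do}
FIRST(B) = {λ, bool, do}
FOLLOW(S) = {$, bool, do}
FOLLOW(L) = {$, bool, do, false}
FOLLOW(B) = {bool, do}
Cell M[B, bool] receives both B -> B S L and B -> λ — the grammar is not LL(1).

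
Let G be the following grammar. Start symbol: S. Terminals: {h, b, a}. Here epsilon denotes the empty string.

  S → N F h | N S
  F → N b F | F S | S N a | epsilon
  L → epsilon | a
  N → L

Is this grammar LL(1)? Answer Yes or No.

No

FIRST(S) = {a, b, h}
FIRST(F) = {epsilon, a, b, h}
FIRST(L) = {epsilon, a}
FIRST(N) = {epsilon, a}
FOLLOW(S) = {$, a, b, h}
FOLLOW(F) = {a, b, h}
FOLLOW(L) = {a, b, h}
FOLLOW(N) = {a, b, h}
Cell M[F, a] receives both F → N b F and F → F S and F → S N a and F → epsilon — the grammar is not LL(1).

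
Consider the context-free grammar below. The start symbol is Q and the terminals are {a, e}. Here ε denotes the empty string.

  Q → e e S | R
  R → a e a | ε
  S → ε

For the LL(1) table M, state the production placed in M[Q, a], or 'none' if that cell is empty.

FIRST(R) = {ε, a}
FIRST(S) = {ε}
FIRST(Q) = {ε, a, e}  (via R)
FOLLOW(Q) includes $ since Q is the start symbol.
FOLLOW(Q): Q appears on no right-hand side. Thus FOLLOW(Q) = {$}.
For Q → e e S: FIRST(e e S) = {e}, so it goes in M[Q, t] for t ∈ {e}.
For Q → R: FIRST(R) = {ε, a}, so it goes in M[Q, t] for t ∈ {a}; since ε ∈ FIRST, also for every t ∈ FOLLOW(Q) = {$}.

Q → R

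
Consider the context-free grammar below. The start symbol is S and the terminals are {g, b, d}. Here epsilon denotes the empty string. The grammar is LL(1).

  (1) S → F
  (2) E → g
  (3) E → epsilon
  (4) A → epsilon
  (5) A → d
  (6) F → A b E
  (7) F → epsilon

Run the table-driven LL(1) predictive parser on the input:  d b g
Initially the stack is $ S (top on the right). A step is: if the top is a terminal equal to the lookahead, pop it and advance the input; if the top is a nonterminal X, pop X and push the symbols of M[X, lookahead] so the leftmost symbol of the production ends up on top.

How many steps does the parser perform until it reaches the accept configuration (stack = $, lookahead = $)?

     Stack    Input    Action
  1  $ S      d b g $  expand S → F
  2  $ F      d b g $  expand F → A b E
  3  $ E b A  d b g $  expand A → d
  4  $ E b d  d b g $  match d
  5  $ E b    b g $    match b
  6  $ E      g $      expand E → g
  7  $ g      g $      match g
Accept reached after 7 steps.

7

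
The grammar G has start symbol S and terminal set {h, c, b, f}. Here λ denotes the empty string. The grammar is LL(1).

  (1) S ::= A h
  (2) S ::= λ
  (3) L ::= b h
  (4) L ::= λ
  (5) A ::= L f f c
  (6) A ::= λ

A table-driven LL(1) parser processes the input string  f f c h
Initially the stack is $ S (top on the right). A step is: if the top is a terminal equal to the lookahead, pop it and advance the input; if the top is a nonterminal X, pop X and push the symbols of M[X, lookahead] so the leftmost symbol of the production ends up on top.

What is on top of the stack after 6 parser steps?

h

     Stack        Input      Action
  1  $ S          f f c h $  expand S ::= A h
  2  $ h A        f f c h $  expand A ::= L f f c
  3  $ h c f f L  f f c h $  expand L ::= λ
  4  $ h c f f    f f c h $  match f
  5  $ h c f      f c h $    match f
  6  $ h c        c h $      match c
Stack after step 6: $ h (top = h).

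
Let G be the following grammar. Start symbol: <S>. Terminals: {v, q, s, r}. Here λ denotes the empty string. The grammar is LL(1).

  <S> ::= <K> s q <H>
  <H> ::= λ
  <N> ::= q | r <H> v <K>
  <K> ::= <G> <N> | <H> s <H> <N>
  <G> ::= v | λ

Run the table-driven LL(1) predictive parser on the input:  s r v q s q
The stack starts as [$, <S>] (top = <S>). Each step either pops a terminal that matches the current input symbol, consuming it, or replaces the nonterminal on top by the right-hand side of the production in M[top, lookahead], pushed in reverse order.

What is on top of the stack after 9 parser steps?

<K>

step 1: stack=$ <S>  input=s r v q s q $  — expand <S> ::= <K> s q <H>
step 2: stack=$ <H> q s <K>  input=s r v q s q $  — expand <K> ::= <H> s <H> <N>
step 3: stack=$ <H> q s <N> <H> s <H>  input=s r v q s q $  — expand <H> ::= λ
step 4: stack=$ <H> q s <N> <H> s  input=s r v q s q $  — match s
step 5: stack=$ <H> q s <N> <H>  input=r v q s q $  — expand <H> ::= λ
step 6: stack=$ <H> q s <N>  input=r v q s q $  — expand <N> ::= r <H> v <K>
step 7: stack=$ <H> q s <K> v <H> r  input=r v q s q $  — match r
step 8: stack=$ <H> q s <K> v <H>  input=v q s q $  — expand <H> ::= λ
step 9: stack=$ <H> q s <K> v  input=v q s q $  — match v
Stack after step 9: $ <H> q s <K> (top = <K>).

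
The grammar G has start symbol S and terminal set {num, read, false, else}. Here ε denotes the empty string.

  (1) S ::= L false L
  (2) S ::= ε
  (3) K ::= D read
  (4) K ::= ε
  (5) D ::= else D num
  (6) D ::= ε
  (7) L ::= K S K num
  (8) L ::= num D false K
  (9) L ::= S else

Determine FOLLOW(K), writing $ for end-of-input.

{$, else, false, num, read}

FIRST(D): from D::=else D num we get {else}; from D::=ε we get {ε}. So FIRST(D) = {ε, else}.
FIRST(K): from K::=D read we get {else, read}; from K::=ε we get {ε}. So FIRST(K) = {ε, else, read}.
FIRST(S): from S::=L false L we get {else, num, read}; from S::=ε we get {ε}. So FIRST(S) = {ε, else, num, read}.
FIRST(L): from L::=K S K num we get {else, num, read}; from L::=num D false K we get {num}; from L::=S else we get {else, num, read}. So FIRST(L) = {else, num, read}.
FOLLOW(S) includes $ since S is the start symbol.
FOLLOW(S): in L::=K S K num, S is followed by K num with FIRST {else, num, read}; in L::=S else, S is followed by else with FIRST {else}. Thus FOLLOW(S) = {$, else, num, read}.
FOLLOW(D): in K::=D read, D is followed by read with FIRST {read}; in D::=else D num, D is followed by num with FIRST {num}; in L::=num D false K, D is followed by false K with FIRST {false}. Thus FOLLOW(D) = {false, num, read}.
FOLLOW(L): in S::=L false L (occurrence 1), L is followed by false L with FIRST {false}; in S::=L false L (occurrence 2), the suffix after L is empty, so FOLLOW(L) ⊇ FOLLOW(S) = {$, else, num, read}. Thus FOLLOW(L) = {$, else, false, num, read}.
FOLLOW(K): in L::=K S K num (occurrence 1), K is followed by S K num with FIRST {else, num, read}; in L::=K S K num (occurrence 2), K is followed by num with FIRST {num}; in L::=num D false K, the suffix after K is empty, so FOLLOW(K) ⊇ FOLLOW(L) = {$, else, false, num, read}. Thus FOLLOW(K) = {$, else, false, num, read}.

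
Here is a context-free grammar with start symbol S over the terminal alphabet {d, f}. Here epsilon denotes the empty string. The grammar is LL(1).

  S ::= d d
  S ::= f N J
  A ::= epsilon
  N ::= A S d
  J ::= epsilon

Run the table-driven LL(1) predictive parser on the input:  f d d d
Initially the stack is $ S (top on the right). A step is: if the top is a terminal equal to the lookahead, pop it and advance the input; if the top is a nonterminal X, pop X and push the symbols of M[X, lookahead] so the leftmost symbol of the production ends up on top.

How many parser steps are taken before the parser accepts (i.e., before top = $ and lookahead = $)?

9

step 1: stack=$ S  input=f d d d $  — expand S ::= f N J
step 2: stack=$ J N f  input=f d d d $  — match f
step 3: stack=$ J N  input=d d d $  — expand N ::= A S d
step 4: stack=$ J d S A  input=d d d $  — expand A ::= epsilon
step 5: stack=$ J d S  input=d d d $  — expand S ::= d d
step 6: stack=$ J d d d  input=d d d $  — match d
step 7: stack=$ J d d  input=d d $  — match d
step 8: stack=$ J d  input=d $  — match d
step 9: stack=$ J  input=$  — expand J ::= epsilon
Accept reached after 9 steps.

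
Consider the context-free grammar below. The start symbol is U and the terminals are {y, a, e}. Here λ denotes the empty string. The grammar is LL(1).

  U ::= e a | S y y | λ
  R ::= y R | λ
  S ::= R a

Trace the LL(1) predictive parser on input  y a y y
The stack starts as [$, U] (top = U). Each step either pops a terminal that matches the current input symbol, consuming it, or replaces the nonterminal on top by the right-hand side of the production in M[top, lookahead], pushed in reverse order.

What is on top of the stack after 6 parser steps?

y

step 1: stack=$ U  input=y a y y $  — expand U ::= S y y
step 2: stack=$ y y S  input=y a y y $  — expand S ::= R a
step 3: stack=$ y y a R  input=y a y y $  — expand R ::= y R
step 4: stack=$ y y a R y  input=y a y y $  — match y
step 5: stack=$ y y a R  input=a y y $  — expand R ::= λ
step 6: stack=$ y y a  input=a y y $  — match a
Stack after step 6: $ y y (top = y).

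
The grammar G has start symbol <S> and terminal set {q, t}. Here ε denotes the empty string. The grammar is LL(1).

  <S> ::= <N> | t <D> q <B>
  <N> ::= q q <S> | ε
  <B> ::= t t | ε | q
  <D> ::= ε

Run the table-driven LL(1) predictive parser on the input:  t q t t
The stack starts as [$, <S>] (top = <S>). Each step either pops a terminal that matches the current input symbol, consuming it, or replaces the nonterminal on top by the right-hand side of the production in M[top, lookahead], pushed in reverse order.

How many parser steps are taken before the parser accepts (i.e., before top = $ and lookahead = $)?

step 1: stack=$ <S>  input=t q t t $  — expand <S> ::= t <D> q <B>
step 2: stack=$ <B> q <D> t  input=t q t t $  — match t
step 3: stack=$ <B> q <D>  input=q t t $  — expand <D> ::= ε
step 4: stack=$ <B> q  input=q t t $  — match q
step 5: stack=$ <B>  input=t t $  — expand <B> ::= t t
step 6: stack=$ t t  input=t t $  — match t
step 7: stack=$ t  input=t $  — match t
Accept reached after 7 steps.

7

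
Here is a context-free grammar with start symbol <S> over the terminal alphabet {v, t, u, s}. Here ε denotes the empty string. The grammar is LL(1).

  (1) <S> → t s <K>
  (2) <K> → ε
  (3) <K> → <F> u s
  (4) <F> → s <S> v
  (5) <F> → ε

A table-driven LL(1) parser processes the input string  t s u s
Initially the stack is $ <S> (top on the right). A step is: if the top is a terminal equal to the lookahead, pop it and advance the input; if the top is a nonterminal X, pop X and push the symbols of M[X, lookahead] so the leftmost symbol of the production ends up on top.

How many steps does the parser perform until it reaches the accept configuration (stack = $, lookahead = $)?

     Stack      Input      Action
  1  $ <S>      t s u s $  expand <S> → t s <K>
  2  $ <K> s t  t s u s $  match t
  3  $ <K> s    s u s $    match s
  4  $ <K>      u s $      expand <K> → <F> u s
  5  $ s u <F>  u s $      expand <F> → ε
  6  $ s u      u s $      match u
  7  $ s        s $        match s
Accept reached after 7 steps.

7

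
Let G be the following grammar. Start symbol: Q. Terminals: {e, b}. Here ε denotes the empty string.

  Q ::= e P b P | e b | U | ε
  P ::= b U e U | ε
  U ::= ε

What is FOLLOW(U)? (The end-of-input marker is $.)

FIRST(P) = {ε, b}
FIRST(U) = {ε}
FIRST(Q) = {ε, e}  (via U)
FOLLOW(Q) includes $ since Q is the start symbol.
FOLLOW(Q): Q appears on no right-hand side. Thus FOLLOW(Q) = {$}.
FOLLOW(P): in Q::=e P b P (occurrence 1), P is followed by b P with FIRST {b}; in Q::=e P b P (occurrence 2), the suffix after P is empty, so FOLLOW(P) ⊇ FOLLOW(Q) = {$}. Thus FOLLOW(P) = {$, b}.
FOLLOW(U): in Q::=U, the suffix after U is empty, so FOLLOW(U) ⊇ FOLLOW(Q) = {$}; in P::=b U e U (occurrence 1), U is followed by e U with FIRST {e}; in P::=b U e U (occurrence 2), the suffix after U is empty, so FOLLOW(U) ⊇ FOLLOW(P) = {$, b}. Thus FOLLOW(U) = {$, b, e}.

{$, b, e}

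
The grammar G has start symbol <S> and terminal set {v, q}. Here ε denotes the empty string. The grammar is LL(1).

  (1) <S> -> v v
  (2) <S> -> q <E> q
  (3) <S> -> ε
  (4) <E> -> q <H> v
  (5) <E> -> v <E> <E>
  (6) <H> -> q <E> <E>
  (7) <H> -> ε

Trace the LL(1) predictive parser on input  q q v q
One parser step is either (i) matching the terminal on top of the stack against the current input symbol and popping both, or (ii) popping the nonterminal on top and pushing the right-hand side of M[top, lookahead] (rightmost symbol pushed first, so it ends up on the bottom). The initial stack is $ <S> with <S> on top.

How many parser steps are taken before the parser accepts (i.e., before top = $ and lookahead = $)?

7

     Stack        Input      Action
  1  $ <S>        q q v q $  expand <S> -> q <E> q
  2  $ q <E> q    q q v q $  match q
  3  $ q <E>      q v q $    expand <E> -> q <H> v
  4  $ q v <H> q  q v q $    match q
  5  $ q v <H>    v q $      expand <H> -> ε
  6  $ q v        v q $      match v
  7  $ q          q $        match q
Accept reached after 7 steps.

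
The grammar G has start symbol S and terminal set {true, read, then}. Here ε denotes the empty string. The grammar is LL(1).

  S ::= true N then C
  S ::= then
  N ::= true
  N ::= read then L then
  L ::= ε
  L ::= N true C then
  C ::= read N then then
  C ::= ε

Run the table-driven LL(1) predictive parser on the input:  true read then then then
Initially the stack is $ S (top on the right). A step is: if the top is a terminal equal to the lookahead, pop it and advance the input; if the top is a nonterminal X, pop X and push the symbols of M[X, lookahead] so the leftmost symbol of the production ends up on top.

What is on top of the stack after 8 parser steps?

step 1: stack=$ S  input=true read then then then $  — expand S ::= true N then C
step 2: stack=$ C then N true  input=true read then then then $  — match true
step 3: stack=$ C then N  input=read then then then $  — expand N ::= read then L then
step 4: stack=$ C then then L then read  input=read then then then $  — match read
step 5: stack=$ C then then L then  input=then then then $  — match then
step 6: stack=$ C then then L  input=then then $  — expand L ::= ε
step 7: stack=$ C then then  input=then then $  — match then
step 8: stack=$ C then  input=then $  — match then
Stack after step 8: $ C (top = C).

C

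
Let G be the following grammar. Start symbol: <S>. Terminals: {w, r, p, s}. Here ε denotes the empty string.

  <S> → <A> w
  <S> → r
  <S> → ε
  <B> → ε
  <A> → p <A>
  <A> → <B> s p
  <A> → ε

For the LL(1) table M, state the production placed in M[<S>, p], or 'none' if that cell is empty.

<S> → <A> w

FIRST(<B>) = {ε}
FIRST(<A>) = {ε, p, s}  (via <B> s p)
FIRST(<S>) = {ε, p, r, s, w}  (via <A> w)
FOLLOW(<S>) includes $ since <S> is the start symbol.
FOLLOW(<S>): <S> appears on no right-hand side. Thus FOLLOW(<S>) = {$}.
For <S> → <A> w: FIRST(<A> w) = {p, s, w}, so it goes in M[<S>, t] for t ∈ {p, s, w}.
For <S> → r: FIRST(r) = {r}, so it goes in M[<S>, t] for t ∈ {r}.
For <S> → ε: FIRST(ε) = {ε}, so it goes in M[<S>, t] for t ∈ {}; since ε ∈ FIRST, also for every t ∈ FOLLOW(<S>) = {$}.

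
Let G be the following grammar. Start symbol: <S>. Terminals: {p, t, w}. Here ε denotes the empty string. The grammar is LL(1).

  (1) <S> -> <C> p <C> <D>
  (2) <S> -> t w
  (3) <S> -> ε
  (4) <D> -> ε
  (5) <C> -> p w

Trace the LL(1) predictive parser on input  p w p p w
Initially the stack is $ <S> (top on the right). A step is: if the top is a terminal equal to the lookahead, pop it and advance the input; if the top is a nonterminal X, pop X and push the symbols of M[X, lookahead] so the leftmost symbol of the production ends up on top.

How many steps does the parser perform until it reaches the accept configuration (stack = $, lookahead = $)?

     Stack            Input        Action
  1  $ <S>            p w p p w $  expand <S> -> <C> p <C> <D>
  2  $ <D> <C> p <C>  p w p p w $  expand <C> -> p w
  3  $ <D> <C> p w p  p w p p w $  match p
  4  $ <D> <C> p w    w p p w $    match w
  5  $ <D> <C> p      p p w $      match p
  6  $ <D> <C>        p w $        expand <C> -> p w
  7  $ <D> w p        p w $        match p
  8  $ <D> w          w $          match w
  9  $ <D>            $            expand <D> -> ε
Accept reached after 9 steps.

9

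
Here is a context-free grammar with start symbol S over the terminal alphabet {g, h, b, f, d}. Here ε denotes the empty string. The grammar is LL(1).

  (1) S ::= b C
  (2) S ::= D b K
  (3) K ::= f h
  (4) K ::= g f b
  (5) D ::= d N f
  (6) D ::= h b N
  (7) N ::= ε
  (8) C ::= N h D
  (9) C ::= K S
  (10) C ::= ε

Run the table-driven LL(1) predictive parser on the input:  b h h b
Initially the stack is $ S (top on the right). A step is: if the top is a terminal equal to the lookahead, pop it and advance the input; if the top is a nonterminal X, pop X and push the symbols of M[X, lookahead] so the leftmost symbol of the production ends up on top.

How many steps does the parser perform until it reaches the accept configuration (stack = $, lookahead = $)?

9

step 1: stack=$ S  input=b h h b $  — expand S ::= b C
step 2: stack=$ C b  input=b h h b $  — match b
step 3: stack=$ C  input=h h b $  — expand C ::= N h D
step 4: stack=$ D h N  input=h h b $  — expand N ::= ε
step 5: stack=$ D h  input=h h b $  — match h
step 6: stack=$ D  input=h b $  — expand D ::= h b N
step 7: stack=$ N b h  input=h b $  — match h
step 8: stack=$ N b  input=b $  — match b
step 9: stack=$ N  input=$  — expand N ::= ε
Accept reached after 9 steps.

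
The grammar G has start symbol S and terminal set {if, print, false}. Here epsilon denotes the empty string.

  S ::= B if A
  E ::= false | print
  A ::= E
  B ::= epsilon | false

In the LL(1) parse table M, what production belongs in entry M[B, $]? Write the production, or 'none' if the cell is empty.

FIRST(E) = {false, print}
FIRST(B) = {epsilon, false}
FIRST(S) = {false, if}  (via B if A)
FIRST(A) = {false, print}  (via E)
FOLLOW(S) includes $ since S is the start symbol.
FOLLOW(B): in S::=B if A, B is followed by if A with FIRST {if}. Thus FOLLOW(B) = {if}.
For B ::= epsilon: FIRST(epsilon) = {epsilon}, so it goes in M[B, t] for t ∈ {}; since epsilon ∈ FIRST, also for every t ∈ FOLLOW(B) = {if}.
For B ::= false: FIRST(false) = {false}, so it goes in M[B, t] for t ∈ {false}.
None of these place a production in M[B, $].

none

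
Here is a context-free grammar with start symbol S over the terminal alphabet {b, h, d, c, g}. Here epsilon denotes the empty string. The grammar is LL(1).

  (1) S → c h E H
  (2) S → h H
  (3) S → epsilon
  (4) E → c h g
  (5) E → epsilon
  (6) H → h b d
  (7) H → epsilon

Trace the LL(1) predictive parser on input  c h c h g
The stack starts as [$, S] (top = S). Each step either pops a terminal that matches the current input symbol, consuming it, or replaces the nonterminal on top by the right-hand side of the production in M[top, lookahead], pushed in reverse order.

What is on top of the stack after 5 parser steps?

step 1: stack=$ S  input=c h c h g $  — expand S → c h E H
step 2: stack=$ H E h c  input=c h c h g $  — match c
step 3: stack=$ H E h  input=h c h g $  — match h
step 4: stack=$ H E  input=c h g $  — expand E → c h g
step 5: stack=$ H g h c  input=c h g $  — match c
Stack after step 5: $ H g h (top = h).

h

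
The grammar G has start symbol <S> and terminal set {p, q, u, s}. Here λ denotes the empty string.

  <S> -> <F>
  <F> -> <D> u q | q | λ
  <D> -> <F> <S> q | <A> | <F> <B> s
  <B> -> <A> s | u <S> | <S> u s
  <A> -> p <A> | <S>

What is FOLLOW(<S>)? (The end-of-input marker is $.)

FIRST(<S>) = {λ, p, q, s, u}  (via <F>)
FIRST(<A>) = {λ, p, q, s, u}  (via <S>)
FIRST(<B>) = {p, q, s, u}  (via <A> s, <S> u s)
FIRST(<F>) = {λ, p, q, s, u}  (via <D> u q)
FIRST(<D>) = {λ, p, q, s, u}  (via <F> <S> q, <A>, <F> <B> s)
FOLLOW(<S>) includes $ since <S> is the start symbol.
FOLLOW(<D>): in <F>-><D> u q, <D> is followed by u q with FIRST {u}. Thus FOLLOW(<D>) = {u}.
FOLLOW(<B>): in <D>-><F> <B> s, <B> is followed by s with FIRST {s}. Thus FOLLOW(<B>) = {s}.
FOLLOW(<A>): in <D>-><A>, the suffix after <A> is empty, so FOLLOW(<A>) ⊇ FOLLOW(<D>) = {u}; in <B>-><A> s, <A> is followed by s with FIRST {s}; in <A>->p <A>, the suffix after <A> is empty (adds nothing new). Thus FOLLOW(<A>) = {s, u}.
FOLLOW(<S>): in <D>-><F> <S> q, <S> is followed by q with FIRST {q}; in <B>->u <S>, the suffix after <S> is empty, so FOLLOW(<S>) ⊇ FOLLOW(<B>) = {s}; in <B>-><S> u s, <S> is followed by u s with FIRST {u}; in <A>-><S>, the suffix after <S> is empty, so FOLLOW(<S>) ⊇ FOLLOW(<A>) = {s, u}. Thus FOLLOW(<S>) = {$, q, s, u}.
FOLLOW(<F>): in <S>-><F>, the suffix after <F> is empty, so FOLLOW(<F>) ⊇ FOLLOW(<S>) = {$, q, s, u}; in <D>-><F> <S> q, <F> is followed by <S> q with FIRST {p, q, s, u}; in <D>-><F> <B> s, <F> is followed by <B> s with FIRST {p, q, s, u}. Thus FOLLOW(<F>) = {$, p, q, s, u}.

{$, q, s, u}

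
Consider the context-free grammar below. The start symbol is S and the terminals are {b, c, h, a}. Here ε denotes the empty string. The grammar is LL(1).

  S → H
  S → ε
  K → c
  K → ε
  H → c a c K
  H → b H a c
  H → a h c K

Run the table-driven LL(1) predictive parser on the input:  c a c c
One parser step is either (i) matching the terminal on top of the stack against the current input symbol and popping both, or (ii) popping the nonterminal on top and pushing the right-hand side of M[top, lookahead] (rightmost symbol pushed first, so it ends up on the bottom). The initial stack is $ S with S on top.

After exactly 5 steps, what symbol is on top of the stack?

step 1: stack=$ S  input=c a c c $  — expand S → H
step 2: stack=$ H  input=c a c c $  — expand H → c a c K
step 3: stack=$ K c a c  input=c a c c $  — match c
step 4: stack=$ K c a  input=a c c $  — match a
step 5: stack=$ K c  input=c c $  — match c
Stack after step 5: $ K (top = K).

K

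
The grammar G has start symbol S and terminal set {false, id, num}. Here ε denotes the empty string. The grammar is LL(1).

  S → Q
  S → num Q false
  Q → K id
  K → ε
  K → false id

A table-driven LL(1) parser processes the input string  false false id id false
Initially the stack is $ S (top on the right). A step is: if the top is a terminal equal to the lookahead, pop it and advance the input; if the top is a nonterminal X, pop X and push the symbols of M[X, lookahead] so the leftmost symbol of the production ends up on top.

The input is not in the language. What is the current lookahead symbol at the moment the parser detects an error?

     Stack          Input                      Action
  1  $ S            false false id id false $  expand S → Q
  2  $ Q            false false id id false $  expand Q → K id
  3  $ id K         false false id id false $  expand K → false id
  4  $ id id false  false false id id false $  match false
  5  $ id id        false id id false $        error: top is terminal id but lookahead is false

false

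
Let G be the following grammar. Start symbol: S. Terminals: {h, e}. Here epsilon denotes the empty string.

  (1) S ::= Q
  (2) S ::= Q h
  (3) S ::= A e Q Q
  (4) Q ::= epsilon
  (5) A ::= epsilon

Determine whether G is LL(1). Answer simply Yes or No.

FIRST(S) = {epsilon, e, h}
FIRST(Q) = {epsilon}
FIRST(A) = {epsilon}
FOLLOW(S) = {$}
FOLLOW(Q) = {$, h}
FOLLOW(A) = {e}
Each cell of M receives at most one production.

Yes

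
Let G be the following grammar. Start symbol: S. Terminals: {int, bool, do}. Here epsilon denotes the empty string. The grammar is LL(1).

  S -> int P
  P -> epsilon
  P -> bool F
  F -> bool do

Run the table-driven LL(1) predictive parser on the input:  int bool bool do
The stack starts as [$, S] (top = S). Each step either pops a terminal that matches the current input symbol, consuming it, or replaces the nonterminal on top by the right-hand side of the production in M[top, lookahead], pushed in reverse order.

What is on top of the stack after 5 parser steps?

     Stack     Input               Action
  1  $ S       int bool bool do $  expand S -> int P
  2  $ P int   int bool bool do $  match int
  3  $ P       bool bool do $      expand P -> bool F
  4  $ F bool  bool bool do $      match bool
  5  $ F       bool do $           expand F -> bool do
Stack after step 5: $ do bool (top = bool).

bool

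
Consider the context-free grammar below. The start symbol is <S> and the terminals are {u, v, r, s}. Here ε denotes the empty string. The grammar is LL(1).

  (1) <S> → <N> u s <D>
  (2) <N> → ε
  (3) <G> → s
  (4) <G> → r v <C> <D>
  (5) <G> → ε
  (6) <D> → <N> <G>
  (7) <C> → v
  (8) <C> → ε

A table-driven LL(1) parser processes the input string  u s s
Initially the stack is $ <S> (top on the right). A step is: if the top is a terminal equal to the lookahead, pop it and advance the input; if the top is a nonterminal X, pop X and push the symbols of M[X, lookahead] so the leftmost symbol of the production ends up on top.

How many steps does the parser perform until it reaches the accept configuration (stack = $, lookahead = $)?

     Stack          Input    Action
  1  $ <S>          u s s $  expand <S> → <N> u s <D>
  2  $ <D> s u <N>  u s s $  expand <N> → ε
  3  $ <D> s u      u s s $  match u
  4  $ <D> s        s s $    match s
  5  $ <D>          s $      expand <D> → <N> <G>
  6  $ <G> <N>      s $      expand <N> → ε
  7  $ <G>          s $      expand <G> → s
  8  $ s            s $      match s
Accept reached after 8 steps.

8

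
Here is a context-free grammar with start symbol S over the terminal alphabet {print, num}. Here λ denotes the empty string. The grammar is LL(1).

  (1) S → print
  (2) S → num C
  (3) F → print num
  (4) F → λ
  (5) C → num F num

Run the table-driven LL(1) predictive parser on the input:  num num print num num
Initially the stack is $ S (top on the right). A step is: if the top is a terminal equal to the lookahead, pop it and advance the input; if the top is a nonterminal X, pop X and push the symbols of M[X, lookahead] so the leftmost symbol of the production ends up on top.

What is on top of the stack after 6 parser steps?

num

step 1: stack=$ S  input=num num print num num $  — expand S → num C
step 2: stack=$ C num  input=num num print num num $  — match num
step 3: stack=$ C  input=num print num num $  — expand C → num F num
step 4: stack=$ num F num  input=num print num num $  — match num
step 5: stack=$ num F  input=print num num $  — expand F → print num
step 6: stack=$ num num print  input=print num num $  — match print
Stack after step 6: $ num num (top = num).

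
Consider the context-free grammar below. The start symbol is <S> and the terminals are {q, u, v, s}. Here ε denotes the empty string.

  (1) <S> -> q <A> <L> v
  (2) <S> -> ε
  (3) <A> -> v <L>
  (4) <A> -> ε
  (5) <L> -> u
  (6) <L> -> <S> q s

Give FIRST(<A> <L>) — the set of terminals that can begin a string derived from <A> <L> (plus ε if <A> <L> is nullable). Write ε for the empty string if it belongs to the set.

{q, u, v}

FIRST(<S>) = {ε, q}
FIRST(<A>) = {ε, v}
FIRST(<L>) = {q, u}  (via <S> q s)
FIRST(<A> <L>): take FIRST of each symbol in turn, carrying on past any symbol whose FIRST contains ε; result {q, u, v}.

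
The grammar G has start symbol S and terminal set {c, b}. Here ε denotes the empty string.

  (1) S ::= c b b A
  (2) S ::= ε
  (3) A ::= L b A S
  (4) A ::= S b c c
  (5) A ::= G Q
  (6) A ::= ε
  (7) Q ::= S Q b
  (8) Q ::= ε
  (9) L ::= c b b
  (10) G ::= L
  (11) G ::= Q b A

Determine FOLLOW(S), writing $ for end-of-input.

FIRST(S): from S::=c b b A we get {c}; from S::=ε we get {ε}. So FIRST(S) = {ε, c}.
FIRST(L): from L::=c b b we get {c}. So FIRST(L) = {c}.
FIRST(Q): from Q::=S Q b we get {b, c}; from Q::=ε we get {ε}. So FIRST(Q) = {ε, b, c}.
FIRST(G): from G::=L we get {c}; from G::=Q b A we get {b, c}. So FIRST(G) = {b, c}.
FIRST(A): from A::=L b A S we get {c}; from A::=S b c c we get {b, c}; from A::=G Q we get {b, c}; from A::=ε we get {ε}. So FIRST(A) = {ε, b, c}.
FOLLOW(S) includes $ since S is the start symbol.
FOLLOW(S): in A::=L b A S, the suffix after S is empty, so FOLLOW(S) ⊇ FOLLOW(A) = {$, b, c}; in A::=S b c c, S is followed by b c c with FIRST {b}; in Q::=S Q b, S is followed by Q b with FIRST {b, c}. Thus FOLLOW(S) = {$, b, c}.
FOLLOW(A): in S::=c b b A, the suffix after A is empty, so FOLLOW(A) ⊇ FOLLOW(S) = {$, b, c}; in A::=L b A S, A is followed by S with FIRST {ε, c}; in A::=L b A S, the suffix after A is nullable (adds nothing new); in G::=Q b A, the suffix after A is empty, so FOLLOW(A) ⊇ FOLLOW(G) = {$, b, c}. Thus FOLLOW(A) = {$, b, c}.
FOLLOW(Q): in A::=G Q, the suffix after Q is empty, so FOLLOW(Q) ⊇ FOLLOW(A) = {$, b, c}; in Q::=S Q b, Q is followed by b with FIRST {b}; in G::=Q b A, Q is followed by b A with FIRST {b}. Thus FOLLOW(Q) = {$, b, c}.
FOLLOW(G): in A::=G Q, G is followed by Q with FIRST {ε, b, c}; in A::=G Q, the suffix after G is nullable, so FOLLOW(G) ⊇ FOLLOW(A) = {$, b, c}. Thus FOLLOW(G) = {$, b, c}.
FOLLOW(L): in A::=L b A S, L is followed by b A S with FIRST {b}; in G::=L, the suffix after L is empty, so FOLLOW(L) ⊇ FOLLOW(G) = {$, b, c}. Thus FOLLOW(L) = {$, b, c}.

{$, b, c}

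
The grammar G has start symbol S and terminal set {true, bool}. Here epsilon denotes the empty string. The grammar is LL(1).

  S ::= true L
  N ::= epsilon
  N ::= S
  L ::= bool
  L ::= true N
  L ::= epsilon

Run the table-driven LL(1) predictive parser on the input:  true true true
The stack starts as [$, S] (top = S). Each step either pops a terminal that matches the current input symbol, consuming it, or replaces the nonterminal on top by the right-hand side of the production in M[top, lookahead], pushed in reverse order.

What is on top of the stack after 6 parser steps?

     Stack     Input             Action
  1  $ S       true true true $  expand S ::= true L
  2  $ L true  true true true $  match true
  3  $ L       true true $       expand L ::= true N
  4  $ N true  true true $       match true
  5  $ N       true $            expand N ::= S
  6  $ S       true $            expand S ::= true L
Stack after step 6: $ L true (top = true).

true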